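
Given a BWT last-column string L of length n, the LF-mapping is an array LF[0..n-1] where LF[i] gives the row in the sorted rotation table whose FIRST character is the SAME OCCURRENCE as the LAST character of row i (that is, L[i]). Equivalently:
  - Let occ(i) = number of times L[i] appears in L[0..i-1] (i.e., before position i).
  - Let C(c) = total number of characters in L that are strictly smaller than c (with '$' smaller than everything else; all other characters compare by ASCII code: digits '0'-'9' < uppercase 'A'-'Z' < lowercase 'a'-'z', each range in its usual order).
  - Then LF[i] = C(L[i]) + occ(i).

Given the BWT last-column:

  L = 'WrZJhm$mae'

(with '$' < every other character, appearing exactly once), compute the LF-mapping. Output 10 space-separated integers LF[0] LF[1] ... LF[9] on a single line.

Answer: 2 9 3 1 6 7 0 8 4 5

Derivation:
Char counts: '$':1, 'J':1, 'W':1, 'Z':1, 'a':1, 'e':1, 'h':1, 'm':2, 'r':1
C (first-col start): C('$')=0, C('J')=1, C('W')=2, C('Z')=3, C('a')=4, C('e')=5, C('h')=6, C('m')=7, C('r')=9
L[0]='W': occ=0, LF[0]=C('W')+0=2+0=2
L[1]='r': occ=0, LF[1]=C('r')+0=9+0=9
L[2]='Z': occ=0, LF[2]=C('Z')+0=3+0=3
L[3]='J': occ=0, LF[3]=C('J')+0=1+0=1
L[4]='h': occ=0, LF[4]=C('h')+0=6+0=6
L[5]='m': occ=0, LF[5]=C('m')+0=7+0=7
L[6]='$': occ=0, LF[6]=C('$')+0=0+0=0
L[7]='m': occ=1, LF[7]=C('m')+1=7+1=8
L[8]='a': occ=0, LF[8]=C('a')+0=4+0=4
L[9]='e': occ=0, LF[9]=C('e')+0=5+0=5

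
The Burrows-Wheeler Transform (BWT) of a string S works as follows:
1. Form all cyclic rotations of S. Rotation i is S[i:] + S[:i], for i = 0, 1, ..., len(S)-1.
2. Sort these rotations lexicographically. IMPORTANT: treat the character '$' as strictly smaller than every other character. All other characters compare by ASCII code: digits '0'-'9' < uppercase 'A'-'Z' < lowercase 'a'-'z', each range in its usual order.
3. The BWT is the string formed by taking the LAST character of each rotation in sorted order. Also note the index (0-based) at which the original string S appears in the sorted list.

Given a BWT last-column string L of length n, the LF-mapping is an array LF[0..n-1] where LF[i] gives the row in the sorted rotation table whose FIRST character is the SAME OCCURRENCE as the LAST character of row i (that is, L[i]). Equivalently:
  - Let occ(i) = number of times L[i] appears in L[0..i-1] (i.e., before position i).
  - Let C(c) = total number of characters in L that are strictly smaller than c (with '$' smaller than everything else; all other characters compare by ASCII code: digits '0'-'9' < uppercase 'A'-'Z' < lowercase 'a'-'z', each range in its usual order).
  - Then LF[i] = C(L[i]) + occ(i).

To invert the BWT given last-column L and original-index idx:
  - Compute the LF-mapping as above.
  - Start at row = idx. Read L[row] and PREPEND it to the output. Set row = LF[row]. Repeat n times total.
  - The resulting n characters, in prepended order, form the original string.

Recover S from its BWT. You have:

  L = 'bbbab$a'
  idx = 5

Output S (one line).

LF mapping: 3 4 5 1 6 0 2
Walk LF starting at row 5, prepending L[row]:
  step 1: row=5, L[5]='$', prepend. Next row=LF[5]=0
  step 2: row=0, L[0]='b', prepend. Next row=LF[0]=3
  step 3: row=3, L[3]='a', prepend. Next row=LF[3]=1
  step 4: row=1, L[1]='b', prepend. Next row=LF[1]=4
  step 5: row=4, L[4]='b', prepend. Next row=LF[4]=6
  step 6: row=6, L[6]='a', prepend. Next row=LF[6]=2
  step 7: row=2, L[2]='b', prepend. Next row=LF[2]=5
Reversed output: babbab$

Answer: babbab$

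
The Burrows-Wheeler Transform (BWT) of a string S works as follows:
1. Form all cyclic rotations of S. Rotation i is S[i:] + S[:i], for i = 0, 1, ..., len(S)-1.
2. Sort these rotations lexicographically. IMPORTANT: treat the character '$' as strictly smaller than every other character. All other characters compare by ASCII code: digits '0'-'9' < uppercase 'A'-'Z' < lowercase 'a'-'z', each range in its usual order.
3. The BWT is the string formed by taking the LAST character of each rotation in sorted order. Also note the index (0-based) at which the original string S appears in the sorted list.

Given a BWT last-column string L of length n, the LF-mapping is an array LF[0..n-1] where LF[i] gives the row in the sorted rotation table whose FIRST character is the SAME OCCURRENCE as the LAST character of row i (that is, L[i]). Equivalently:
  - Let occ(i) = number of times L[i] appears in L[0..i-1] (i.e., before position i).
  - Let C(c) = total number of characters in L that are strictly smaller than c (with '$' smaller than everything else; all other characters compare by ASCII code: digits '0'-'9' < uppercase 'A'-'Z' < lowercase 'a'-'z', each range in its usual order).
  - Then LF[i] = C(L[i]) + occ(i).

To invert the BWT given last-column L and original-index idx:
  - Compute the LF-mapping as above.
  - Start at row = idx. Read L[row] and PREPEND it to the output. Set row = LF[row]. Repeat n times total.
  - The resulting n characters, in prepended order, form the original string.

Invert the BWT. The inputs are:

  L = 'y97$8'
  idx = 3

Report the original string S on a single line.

LF mapping: 4 3 1 0 2
Walk LF starting at row 3, prepending L[row]:
  step 1: row=3, L[3]='$', prepend. Next row=LF[3]=0
  step 2: row=0, L[0]='y', prepend. Next row=LF[0]=4
  step 3: row=4, L[4]='8', prepend. Next row=LF[4]=2
  step 4: row=2, L[2]='7', prepend. Next row=LF[2]=1
  step 5: row=1, L[1]='9', prepend. Next row=LF[1]=3
Reversed output: 978y$

Answer: 978y$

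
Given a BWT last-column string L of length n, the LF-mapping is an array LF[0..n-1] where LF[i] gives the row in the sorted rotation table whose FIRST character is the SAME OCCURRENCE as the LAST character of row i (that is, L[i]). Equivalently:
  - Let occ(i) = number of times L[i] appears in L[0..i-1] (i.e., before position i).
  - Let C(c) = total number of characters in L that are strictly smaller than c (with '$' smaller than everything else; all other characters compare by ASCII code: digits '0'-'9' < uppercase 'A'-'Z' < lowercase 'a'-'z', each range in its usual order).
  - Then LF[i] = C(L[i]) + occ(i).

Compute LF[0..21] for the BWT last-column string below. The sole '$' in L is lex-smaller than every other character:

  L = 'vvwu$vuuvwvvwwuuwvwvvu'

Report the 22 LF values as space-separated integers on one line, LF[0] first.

Char counts: '$':1, 'u':6, 'v':9, 'w':6
C (first-col start): C('$')=0, C('u')=1, C('v')=7, C('w')=16
L[0]='v': occ=0, LF[0]=C('v')+0=7+0=7
L[1]='v': occ=1, LF[1]=C('v')+1=7+1=8
L[2]='w': occ=0, LF[2]=C('w')+0=16+0=16
L[3]='u': occ=0, LF[3]=C('u')+0=1+0=1
L[4]='$': occ=0, LF[4]=C('$')+0=0+0=0
L[5]='v': occ=2, LF[5]=C('v')+2=7+2=9
L[6]='u': occ=1, LF[6]=C('u')+1=1+1=2
L[7]='u': occ=2, LF[7]=C('u')+2=1+2=3
L[8]='v': occ=3, LF[8]=C('v')+3=7+3=10
L[9]='w': occ=1, LF[9]=C('w')+1=16+1=17
L[10]='v': occ=4, LF[10]=C('v')+4=7+4=11
L[11]='v': occ=5, LF[11]=C('v')+5=7+5=12
L[12]='w': occ=2, LF[12]=C('w')+2=16+2=18
L[13]='w': occ=3, LF[13]=C('w')+3=16+3=19
L[14]='u': occ=3, LF[14]=C('u')+3=1+3=4
L[15]='u': occ=4, LF[15]=C('u')+4=1+4=5
L[16]='w': occ=4, LF[16]=C('w')+4=16+4=20
L[17]='v': occ=6, LF[17]=C('v')+6=7+6=13
L[18]='w': occ=5, LF[18]=C('w')+5=16+5=21
L[19]='v': occ=7, LF[19]=C('v')+7=7+7=14
L[20]='v': occ=8, LF[20]=C('v')+8=7+8=15
L[21]='u': occ=5, LF[21]=C('u')+5=1+5=6

Answer: 7 8 16 1 0 9 2 3 10 17 11 12 18 19 4 5 20 13 21 14 15 6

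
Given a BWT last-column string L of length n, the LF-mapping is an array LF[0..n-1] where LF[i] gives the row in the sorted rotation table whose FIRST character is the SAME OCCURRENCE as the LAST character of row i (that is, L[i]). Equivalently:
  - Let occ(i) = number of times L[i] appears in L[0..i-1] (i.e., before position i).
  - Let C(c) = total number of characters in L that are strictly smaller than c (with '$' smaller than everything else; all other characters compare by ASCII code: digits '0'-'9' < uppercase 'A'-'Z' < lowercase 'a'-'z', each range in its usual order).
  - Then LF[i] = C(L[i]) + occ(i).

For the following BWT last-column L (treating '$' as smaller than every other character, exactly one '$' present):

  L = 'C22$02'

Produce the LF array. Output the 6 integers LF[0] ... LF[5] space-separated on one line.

Answer: 5 2 3 0 1 4

Derivation:
Char counts: '$':1, '0':1, '2':3, 'C':1
C (first-col start): C('$')=0, C('0')=1, C('2')=2, C('C')=5
L[0]='C': occ=0, LF[0]=C('C')+0=5+0=5
L[1]='2': occ=0, LF[1]=C('2')+0=2+0=2
L[2]='2': occ=1, LF[2]=C('2')+1=2+1=3
L[3]='$': occ=0, LF[3]=C('$')+0=0+0=0
L[4]='0': occ=0, LF[4]=C('0')+0=1+0=1
L[5]='2': occ=2, LF[5]=C('2')+2=2+2=4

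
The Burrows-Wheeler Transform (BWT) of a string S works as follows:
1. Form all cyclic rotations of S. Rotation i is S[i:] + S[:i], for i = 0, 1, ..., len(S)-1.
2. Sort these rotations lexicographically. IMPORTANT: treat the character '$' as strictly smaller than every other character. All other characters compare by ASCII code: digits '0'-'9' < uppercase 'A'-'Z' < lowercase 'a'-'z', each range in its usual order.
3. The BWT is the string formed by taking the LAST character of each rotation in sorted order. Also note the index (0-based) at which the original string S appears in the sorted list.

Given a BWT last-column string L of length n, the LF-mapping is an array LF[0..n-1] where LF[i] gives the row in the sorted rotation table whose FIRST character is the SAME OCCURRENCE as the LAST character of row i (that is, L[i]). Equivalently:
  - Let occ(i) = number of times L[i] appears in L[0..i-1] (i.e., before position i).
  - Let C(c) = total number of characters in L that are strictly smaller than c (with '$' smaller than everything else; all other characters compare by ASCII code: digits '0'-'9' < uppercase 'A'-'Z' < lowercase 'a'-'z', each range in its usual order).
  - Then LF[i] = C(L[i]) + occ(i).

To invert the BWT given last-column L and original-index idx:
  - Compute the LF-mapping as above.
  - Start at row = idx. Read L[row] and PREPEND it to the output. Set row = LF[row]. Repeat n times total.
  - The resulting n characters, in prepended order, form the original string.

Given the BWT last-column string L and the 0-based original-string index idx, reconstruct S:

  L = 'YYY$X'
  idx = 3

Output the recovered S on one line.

Answer: YXYY$

Derivation:
LF mapping: 2 3 4 0 1
Walk LF starting at row 3, prepending L[row]:
  step 1: row=3, L[3]='$', prepend. Next row=LF[3]=0
  step 2: row=0, L[0]='Y', prepend. Next row=LF[0]=2
  step 3: row=2, L[2]='Y', prepend. Next row=LF[2]=4
  step 4: row=4, L[4]='X', prepend. Next row=LF[4]=1
  step 5: row=1, L[1]='Y', prepend. Next row=LF[1]=3
Reversed output: YXYY$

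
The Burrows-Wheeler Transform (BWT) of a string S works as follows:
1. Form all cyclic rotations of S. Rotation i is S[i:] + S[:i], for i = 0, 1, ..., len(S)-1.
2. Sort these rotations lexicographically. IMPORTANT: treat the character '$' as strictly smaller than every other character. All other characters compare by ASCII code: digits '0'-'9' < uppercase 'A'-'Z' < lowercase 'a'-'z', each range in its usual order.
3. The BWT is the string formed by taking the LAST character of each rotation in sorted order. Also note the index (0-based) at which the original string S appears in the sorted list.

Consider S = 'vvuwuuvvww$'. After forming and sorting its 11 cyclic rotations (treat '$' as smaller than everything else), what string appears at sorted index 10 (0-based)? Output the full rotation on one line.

All 11 rotations (rotation i = S[i:]+S[:i]):
  rot[0] = vvuwuuvvww$
  rot[1] = vuwuuvvww$v
  rot[2] = uwuuvvww$vv
  rot[3] = wuuvvww$vvu
  rot[4] = uuvvww$vvuw
  rot[5] = uvvww$vvuwu
  rot[6] = vvww$vvuwuu
  rot[7] = vww$vvuwuuv
  rot[8] = ww$vvuwuuvv
  rot[9] = w$vvuwuuvvw
  rot[10] = $vvuwuuvvww
Sorted (with $ < everything):
  sorted[0] = $vvuwuuvvww
  sorted[1] = uuvvww$vvuw
  sorted[2] = uvvww$vvuwu
  sorted[3] = uwuuvvww$vv
  sorted[4] = vuwuuvvww$v
  sorted[5] = vvuwuuvvww$
  sorted[6] = vvww$vvuwuu
  sorted[7] = vww$vvuwuuv
  sorted[8] = w$vvuwuuvvw
  sorted[9] = wuuvvww$vvu
  sorted[10] = ww$vvuwuuvv
sorted[10] = ww$vvuwuuvv

Answer: ww$vvuwuuvv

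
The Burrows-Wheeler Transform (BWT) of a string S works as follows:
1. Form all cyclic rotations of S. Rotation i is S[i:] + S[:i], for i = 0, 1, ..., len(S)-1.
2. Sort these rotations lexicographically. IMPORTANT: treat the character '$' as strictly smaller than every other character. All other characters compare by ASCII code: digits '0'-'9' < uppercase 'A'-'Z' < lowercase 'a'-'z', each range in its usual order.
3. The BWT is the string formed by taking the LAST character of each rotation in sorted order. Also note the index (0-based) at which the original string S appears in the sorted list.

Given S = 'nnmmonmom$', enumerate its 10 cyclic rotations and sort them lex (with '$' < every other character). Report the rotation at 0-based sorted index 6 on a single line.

All 10 rotations (rotation i = S[i:]+S[:i]):
  rot[0] = nnmmonmom$
  rot[1] = nmmonmom$n
  rot[2] = mmonmom$nn
  rot[3] = monmom$nnm
  rot[4] = onmom$nnmm
  rot[5] = nmom$nnmmo
  rot[6] = mom$nnmmon
  rot[7] = om$nnmmonm
  rot[8] = m$nnmmonmo
  rot[9] = $nnmmonmom
Sorted (with $ < everything):
  sorted[0] = $nnmmonmom
  sorted[1] = m$nnmmonmo
  sorted[2] = mmonmom$nn
  sorted[3] = mom$nnmmon
  sorted[4] = monmom$nnm
  sorted[5] = nmmonmom$n
  sorted[6] = nmom$nnmmo
  sorted[7] = nnmmonmom$
  sorted[8] = om$nnmmonm
  sorted[9] = onmom$nnmm
sorted[6] = nmom$nnmmo

Answer: nmom$nnmmo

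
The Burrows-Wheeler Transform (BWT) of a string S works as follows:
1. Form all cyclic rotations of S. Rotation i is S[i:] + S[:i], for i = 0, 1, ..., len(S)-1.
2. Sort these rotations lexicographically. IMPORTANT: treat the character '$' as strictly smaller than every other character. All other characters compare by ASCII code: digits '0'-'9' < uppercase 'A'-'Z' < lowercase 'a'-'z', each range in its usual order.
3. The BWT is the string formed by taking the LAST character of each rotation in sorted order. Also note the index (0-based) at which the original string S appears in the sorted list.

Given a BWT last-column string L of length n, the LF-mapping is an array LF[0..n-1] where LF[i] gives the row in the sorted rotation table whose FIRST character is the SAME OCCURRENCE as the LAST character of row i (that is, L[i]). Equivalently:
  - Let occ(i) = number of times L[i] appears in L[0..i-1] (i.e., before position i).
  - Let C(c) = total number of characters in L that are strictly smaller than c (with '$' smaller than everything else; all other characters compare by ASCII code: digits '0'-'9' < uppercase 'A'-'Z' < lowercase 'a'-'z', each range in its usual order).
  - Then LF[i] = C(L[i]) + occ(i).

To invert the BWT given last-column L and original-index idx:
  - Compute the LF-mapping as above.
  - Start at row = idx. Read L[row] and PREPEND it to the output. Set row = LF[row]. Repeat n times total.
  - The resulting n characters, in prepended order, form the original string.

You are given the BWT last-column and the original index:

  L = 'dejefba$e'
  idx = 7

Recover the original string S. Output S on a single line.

Answer: feaejbed$

Derivation:
LF mapping: 3 4 8 5 7 2 1 0 6
Walk LF starting at row 7, prepending L[row]:
  step 1: row=7, L[7]='$', prepend. Next row=LF[7]=0
  step 2: row=0, L[0]='d', prepend. Next row=LF[0]=3
  step 3: row=3, L[3]='e', prepend. Next row=LF[3]=5
  step 4: row=5, L[5]='b', prepend. Next row=LF[5]=2
  step 5: row=2, L[2]='j', prepend. Next row=LF[2]=8
  step 6: row=8, L[8]='e', prepend. Next row=LF[8]=6
  step 7: row=6, L[6]='a', prepend. Next row=LF[6]=1
  step 8: row=1, L[1]='e', prepend. Next row=LF[1]=4
  step 9: row=4, L[4]='f', prepend. Next row=LF[4]=7
Reversed output: feaejbed$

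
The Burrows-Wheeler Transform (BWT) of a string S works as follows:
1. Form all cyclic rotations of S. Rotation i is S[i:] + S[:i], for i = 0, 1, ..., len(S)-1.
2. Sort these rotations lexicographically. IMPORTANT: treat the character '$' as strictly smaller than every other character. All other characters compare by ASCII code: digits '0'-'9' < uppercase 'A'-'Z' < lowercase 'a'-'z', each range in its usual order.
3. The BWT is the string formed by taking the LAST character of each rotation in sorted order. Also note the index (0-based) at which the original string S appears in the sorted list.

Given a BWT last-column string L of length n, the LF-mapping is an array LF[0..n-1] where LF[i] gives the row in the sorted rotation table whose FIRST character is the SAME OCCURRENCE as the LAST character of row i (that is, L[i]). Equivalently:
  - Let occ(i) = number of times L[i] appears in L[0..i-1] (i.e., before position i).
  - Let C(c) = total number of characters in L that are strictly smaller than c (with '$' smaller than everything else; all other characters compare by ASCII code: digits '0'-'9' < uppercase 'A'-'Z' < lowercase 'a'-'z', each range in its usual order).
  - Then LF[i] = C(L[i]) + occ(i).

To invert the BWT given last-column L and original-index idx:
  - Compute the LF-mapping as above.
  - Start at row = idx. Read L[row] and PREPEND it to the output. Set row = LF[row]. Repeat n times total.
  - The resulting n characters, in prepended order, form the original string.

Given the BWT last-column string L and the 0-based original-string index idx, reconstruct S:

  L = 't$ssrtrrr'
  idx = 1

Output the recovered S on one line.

LF mapping: 7 0 5 6 1 8 2 3 4
Walk LF starting at row 1, prepending L[row]:
  step 1: row=1, L[1]='$', prepend. Next row=LF[1]=0
  step 2: row=0, L[0]='t', prepend. Next row=LF[0]=7
  step 3: row=7, L[7]='r', prepend. Next row=LF[7]=3
  step 4: row=3, L[3]='s', prepend. Next row=LF[3]=6
  step 5: row=6, L[6]='r', prepend. Next row=LF[6]=2
  step 6: row=2, L[2]='s', prepend. Next row=LF[2]=5
  step 7: row=5, L[5]='t', prepend. Next row=LF[5]=8
  step 8: row=8, L[8]='r', prepend. Next row=LF[8]=4
  step 9: row=4, L[4]='r', prepend. Next row=LF[4]=1
Reversed output: rrtsrsrt$

Answer: rrtsrsrt$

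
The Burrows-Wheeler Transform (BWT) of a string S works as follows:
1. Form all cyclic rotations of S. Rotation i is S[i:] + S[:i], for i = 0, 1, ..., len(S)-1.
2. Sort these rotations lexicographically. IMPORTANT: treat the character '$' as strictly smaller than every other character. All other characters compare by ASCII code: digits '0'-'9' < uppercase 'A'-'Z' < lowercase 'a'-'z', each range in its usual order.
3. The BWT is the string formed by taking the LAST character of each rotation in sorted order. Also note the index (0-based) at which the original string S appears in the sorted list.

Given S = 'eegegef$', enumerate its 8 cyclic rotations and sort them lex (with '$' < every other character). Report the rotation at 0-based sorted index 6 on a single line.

All 8 rotations (rotation i = S[i:]+S[:i]):
  rot[0] = eegegef$
  rot[1] = egegef$e
  rot[2] = gegef$ee
  rot[3] = egef$eeg
  rot[4] = gef$eege
  rot[5] = ef$eegeg
  rot[6] = f$eegege
  rot[7] = $eegegef
Sorted (with $ < everything):
  sorted[0] = $eegegef
  sorted[1] = eegegef$
  sorted[2] = ef$eegeg
  sorted[3] = egef$eeg
  sorted[4] = egegef$e
  sorted[5] = f$eegege
  sorted[6] = gef$eege
  sorted[7] = gegef$ee
sorted[6] = gef$eege

Answer: gef$eege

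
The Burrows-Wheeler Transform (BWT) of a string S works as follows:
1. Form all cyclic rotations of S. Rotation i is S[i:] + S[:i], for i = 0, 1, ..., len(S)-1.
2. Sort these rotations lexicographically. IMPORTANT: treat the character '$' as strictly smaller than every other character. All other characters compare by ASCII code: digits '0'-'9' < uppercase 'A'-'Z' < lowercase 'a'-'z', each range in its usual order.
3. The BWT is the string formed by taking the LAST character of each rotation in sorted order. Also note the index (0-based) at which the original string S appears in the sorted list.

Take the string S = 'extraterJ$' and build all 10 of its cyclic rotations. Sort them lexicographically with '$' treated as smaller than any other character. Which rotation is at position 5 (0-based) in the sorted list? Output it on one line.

All 10 rotations (rotation i = S[i:]+S[:i]):
  rot[0] = extraterJ$
  rot[1] = xtraterJ$e
  rot[2] = traterJ$ex
  rot[3] = raterJ$ext
  rot[4] = aterJ$extr
  rot[5] = terJ$extra
  rot[6] = erJ$extrat
  rot[7] = rJ$extrate
  rot[8] = J$extrater
  rot[9] = $extraterJ
Sorted (with $ < everything):
  sorted[0] = $extraterJ
  sorted[1] = J$extrater
  sorted[2] = aterJ$extr
  sorted[3] = erJ$extrat
  sorted[4] = extraterJ$
  sorted[5] = rJ$extrate
  sorted[6] = raterJ$ext
  sorted[7] = terJ$extra
  sorted[8] = traterJ$ex
  sorted[9] = xtraterJ$e
sorted[5] = rJ$extrate

Answer: rJ$extrate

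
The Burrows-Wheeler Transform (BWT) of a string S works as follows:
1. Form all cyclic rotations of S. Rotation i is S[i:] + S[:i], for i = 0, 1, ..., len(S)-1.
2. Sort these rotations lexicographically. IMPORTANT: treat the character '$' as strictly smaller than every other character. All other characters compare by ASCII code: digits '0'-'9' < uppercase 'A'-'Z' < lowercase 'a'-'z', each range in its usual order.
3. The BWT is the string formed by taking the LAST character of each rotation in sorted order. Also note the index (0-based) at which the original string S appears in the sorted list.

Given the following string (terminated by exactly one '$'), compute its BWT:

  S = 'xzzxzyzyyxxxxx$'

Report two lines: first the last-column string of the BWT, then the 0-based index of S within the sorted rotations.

All 15 rotations (rotation i = S[i:]+S[:i]):
  rot[0] = xzzxzyzyyxxxxx$
  rot[1] = zzxzyzyyxxxxx$x
  rot[2] = zxzyzyyxxxxx$xz
  rot[3] = xzyzyyxxxxx$xzz
  rot[4] = zyzyyxxxxx$xzzx
  rot[5] = yzyyxxxxx$xzzxz
  rot[6] = zyyxxxxx$xzzxzy
  rot[7] = yyxxxxx$xzzxzyz
  rot[8] = yxxxxx$xzzxzyzy
  rot[9] = xxxxx$xzzxzyzyy
  rot[10] = xxxx$xzzxzyzyyx
  rot[11] = xxx$xzzxzyzyyxx
  rot[12] = xx$xzzxzyzyyxxx
  rot[13] = x$xzzxzyzyyxxxx
  rot[14] = $xzzxzyzyyxxxxx
Sorted (with $ < everything):
  sorted[0] = $xzzxzyzyyxxxxx  (last char: 'x')
  sorted[1] = x$xzzxzyzyyxxxx  (last char: 'x')
  sorted[2] = xx$xzzxzyzyyxxx  (last char: 'x')
  sorted[3] = xxx$xzzxzyzyyxx  (last char: 'x')
  sorted[4] = xxxx$xzzxzyzyyx  (last char: 'x')
  sorted[5] = xxxxx$xzzxzyzyy  (last char: 'y')
  sorted[6] = xzyzyyxxxxx$xzz  (last char: 'z')
  sorted[7] = xzzxzyzyyxxxxx$  (last char: '$')
  sorted[8] = yxxxxx$xzzxzyzy  (last char: 'y')
  sorted[9] = yyxxxxx$xzzxzyz  (last char: 'z')
  sorted[10] = yzyyxxxxx$xzzxz  (last char: 'z')
  sorted[11] = zxzyzyyxxxxx$xz  (last char: 'z')
  sorted[12] = zyyxxxxx$xzzxzy  (last char: 'y')
  sorted[13] = zyzyyxxxxx$xzzx  (last char: 'x')
  sorted[14] = zzxzyzyyxxxxx$x  (last char: 'x')
Last column: xxxxxyz$yzzzyxx
Original string S is at sorted index 7

Answer: xxxxxyz$yzzzyxx
7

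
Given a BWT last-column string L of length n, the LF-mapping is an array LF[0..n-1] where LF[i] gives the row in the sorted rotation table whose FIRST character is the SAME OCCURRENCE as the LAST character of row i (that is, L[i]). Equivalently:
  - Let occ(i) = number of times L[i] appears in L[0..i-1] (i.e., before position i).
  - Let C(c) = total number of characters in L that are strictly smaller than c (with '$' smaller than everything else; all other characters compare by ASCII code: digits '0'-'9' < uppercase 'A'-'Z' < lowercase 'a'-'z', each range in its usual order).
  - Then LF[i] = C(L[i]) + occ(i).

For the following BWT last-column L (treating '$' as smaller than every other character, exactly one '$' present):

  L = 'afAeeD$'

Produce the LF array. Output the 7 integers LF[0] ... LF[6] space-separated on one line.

Char counts: '$':1, 'A':1, 'D':1, 'a':1, 'e':2, 'f':1
C (first-col start): C('$')=0, C('A')=1, C('D')=2, C('a')=3, C('e')=4, C('f')=6
L[0]='a': occ=0, LF[0]=C('a')+0=3+0=3
L[1]='f': occ=0, LF[1]=C('f')+0=6+0=6
L[2]='A': occ=0, LF[2]=C('A')+0=1+0=1
L[3]='e': occ=0, LF[3]=C('e')+0=4+0=4
L[4]='e': occ=1, LF[4]=C('e')+1=4+1=5
L[5]='D': occ=0, LF[5]=C('D')+0=2+0=2
L[6]='$': occ=0, LF[6]=C('$')+0=0+0=0

Answer: 3 6 1 4 5 2 0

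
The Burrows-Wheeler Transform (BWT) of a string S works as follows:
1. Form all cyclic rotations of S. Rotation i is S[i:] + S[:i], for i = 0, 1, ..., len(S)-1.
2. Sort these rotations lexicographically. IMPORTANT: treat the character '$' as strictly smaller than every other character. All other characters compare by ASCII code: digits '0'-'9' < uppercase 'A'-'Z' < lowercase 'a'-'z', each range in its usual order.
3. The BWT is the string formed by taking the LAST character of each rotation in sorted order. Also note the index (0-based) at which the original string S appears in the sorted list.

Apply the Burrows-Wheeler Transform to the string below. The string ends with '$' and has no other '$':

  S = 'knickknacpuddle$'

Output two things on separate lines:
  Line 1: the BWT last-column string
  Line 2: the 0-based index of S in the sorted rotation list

Answer: eniaudlnck$dkkcp
10

Derivation:
All 16 rotations (rotation i = S[i:]+S[:i]):
  rot[0] = knickknacpuddle$
  rot[1] = nickknacpuddle$k
  rot[2] = ickknacpuddle$kn
  rot[3] = ckknacpuddle$kni
  rot[4] = kknacpuddle$knic
  rot[5] = knacpuddle$knick
  rot[6] = nacpuddle$knickk
  rot[7] = acpuddle$knickkn
  rot[8] = cpuddle$knickkna
  rot[9] = puddle$knickknac
  rot[10] = uddle$knickknacp
  rot[11] = ddle$knickknacpu
  rot[12] = dle$knickknacpud
  rot[13] = le$knickknacpudd
  rot[14] = e$knickknacpuddl
  rot[15] = $knickknacpuddle
Sorted (with $ < everything):
  sorted[0] = $knickknacpuddle  (last char: 'e')
  sorted[1] = acpuddle$knickkn  (last char: 'n')
  sorted[2] = ckknacpuddle$kni  (last char: 'i')
  sorted[3] = cpuddle$knickkna  (last char: 'a')
  sorted[4] = ddle$knickknacpu  (last char: 'u')
  sorted[5] = dle$knickknacpud  (last char: 'd')
  sorted[6] = e$knickknacpuddl  (last char: 'l')
  sorted[7] = ickknacpuddle$kn  (last char: 'n')
  sorted[8] = kknacpuddle$knic  (last char: 'c')
  sorted[9] = knacpuddle$knick  (last char: 'k')
  sorted[10] = knickknacpuddle$  (last char: '$')
  sorted[11] = le$knickknacpudd  (last char: 'd')
  sorted[12] = nacpuddle$knickk  (last char: 'k')
  sorted[13] = nickknacpuddle$k  (last char: 'k')
  sorted[14] = puddle$knickknac  (last char: 'c')
  sorted[15] = uddle$knickknacp  (last char: 'p')
Last column: eniaudlnck$dkkcp
Original string S is at sorted index 10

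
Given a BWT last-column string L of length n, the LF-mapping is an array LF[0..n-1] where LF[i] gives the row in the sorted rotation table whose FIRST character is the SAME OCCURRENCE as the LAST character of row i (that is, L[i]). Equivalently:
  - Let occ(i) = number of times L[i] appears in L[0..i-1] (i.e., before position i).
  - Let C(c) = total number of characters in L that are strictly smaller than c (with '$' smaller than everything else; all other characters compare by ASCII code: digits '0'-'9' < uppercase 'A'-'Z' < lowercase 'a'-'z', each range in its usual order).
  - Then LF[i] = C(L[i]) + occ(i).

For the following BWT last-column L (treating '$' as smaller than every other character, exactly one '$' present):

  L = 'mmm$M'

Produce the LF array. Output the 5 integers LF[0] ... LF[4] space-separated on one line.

Answer: 2 3 4 0 1

Derivation:
Char counts: '$':1, 'M':1, 'm':3
C (first-col start): C('$')=0, C('M')=1, C('m')=2
L[0]='m': occ=0, LF[0]=C('m')+0=2+0=2
L[1]='m': occ=1, LF[1]=C('m')+1=2+1=3
L[2]='m': occ=2, LF[2]=C('m')+2=2+2=4
L[3]='$': occ=0, LF[3]=C('$')+0=0+0=0
L[4]='M': occ=0, LF[4]=C('M')+0=1+0=1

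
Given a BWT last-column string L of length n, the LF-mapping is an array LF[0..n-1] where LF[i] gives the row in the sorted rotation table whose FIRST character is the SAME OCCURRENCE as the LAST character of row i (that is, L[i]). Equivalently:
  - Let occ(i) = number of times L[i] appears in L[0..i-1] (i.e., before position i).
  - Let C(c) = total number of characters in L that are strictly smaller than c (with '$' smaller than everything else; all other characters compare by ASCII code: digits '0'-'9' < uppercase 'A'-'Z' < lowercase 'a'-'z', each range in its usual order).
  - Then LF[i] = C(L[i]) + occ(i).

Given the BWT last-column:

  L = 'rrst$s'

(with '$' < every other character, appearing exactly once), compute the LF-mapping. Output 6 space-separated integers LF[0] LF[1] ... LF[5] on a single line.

Answer: 1 2 3 5 0 4

Derivation:
Char counts: '$':1, 'r':2, 's':2, 't':1
C (first-col start): C('$')=0, C('r')=1, C('s')=3, C('t')=5
L[0]='r': occ=0, LF[0]=C('r')+0=1+0=1
L[1]='r': occ=1, LF[1]=C('r')+1=1+1=2
L[2]='s': occ=0, LF[2]=C('s')+0=3+0=3
L[3]='t': occ=0, LF[3]=C('t')+0=5+0=5
L[4]='$': occ=0, LF[4]=C('$')+0=0+0=0
L[5]='s': occ=1, LF[5]=C('s')+1=3+1=4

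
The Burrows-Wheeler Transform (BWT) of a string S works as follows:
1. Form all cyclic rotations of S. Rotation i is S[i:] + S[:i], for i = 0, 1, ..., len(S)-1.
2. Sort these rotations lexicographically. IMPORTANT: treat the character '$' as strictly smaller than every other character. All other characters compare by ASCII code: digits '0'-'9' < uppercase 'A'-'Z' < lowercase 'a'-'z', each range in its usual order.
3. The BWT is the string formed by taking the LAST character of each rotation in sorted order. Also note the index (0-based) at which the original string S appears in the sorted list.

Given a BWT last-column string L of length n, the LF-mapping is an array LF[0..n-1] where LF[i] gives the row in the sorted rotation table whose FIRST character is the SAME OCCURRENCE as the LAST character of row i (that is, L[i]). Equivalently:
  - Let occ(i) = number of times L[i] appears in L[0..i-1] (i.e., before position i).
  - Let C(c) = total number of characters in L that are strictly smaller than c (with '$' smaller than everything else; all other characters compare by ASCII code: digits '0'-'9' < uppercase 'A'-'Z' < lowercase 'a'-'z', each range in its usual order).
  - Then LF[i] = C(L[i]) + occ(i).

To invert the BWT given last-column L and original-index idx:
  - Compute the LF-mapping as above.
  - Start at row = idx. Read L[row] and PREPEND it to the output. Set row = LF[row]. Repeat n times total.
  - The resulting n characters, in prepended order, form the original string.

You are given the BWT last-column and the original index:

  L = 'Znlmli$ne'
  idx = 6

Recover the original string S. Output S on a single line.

LF mapping: 1 7 4 6 5 3 0 8 2
Walk LF starting at row 6, prepending L[row]:
  step 1: row=6, L[6]='$', prepend. Next row=LF[6]=0
  step 2: row=0, L[0]='Z', prepend. Next row=LF[0]=1
  step 3: row=1, L[1]='n', prepend. Next row=LF[1]=7
  step 4: row=7, L[7]='n', prepend. Next row=LF[7]=8
  step 5: row=8, L[8]='e', prepend. Next row=LF[8]=2
  step 6: row=2, L[2]='l', prepend. Next row=LF[2]=4
  step 7: row=4, L[4]='l', prepend. Next row=LF[4]=5
  step 8: row=5, L[5]='i', prepend. Next row=LF[5]=3
  step 9: row=3, L[3]='m', prepend. Next row=LF[3]=6
Reversed output: millennZ$

Answer: millennZ$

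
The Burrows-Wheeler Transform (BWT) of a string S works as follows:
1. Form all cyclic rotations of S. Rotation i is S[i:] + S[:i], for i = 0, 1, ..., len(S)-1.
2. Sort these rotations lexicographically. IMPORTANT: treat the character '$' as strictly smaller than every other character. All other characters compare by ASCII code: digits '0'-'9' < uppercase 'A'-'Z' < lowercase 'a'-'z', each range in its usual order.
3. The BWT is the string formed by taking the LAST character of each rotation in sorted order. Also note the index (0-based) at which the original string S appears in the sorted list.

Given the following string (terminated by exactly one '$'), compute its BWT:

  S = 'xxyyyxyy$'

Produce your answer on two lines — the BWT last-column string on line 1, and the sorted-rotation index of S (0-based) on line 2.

All 9 rotations (rotation i = S[i:]+S[:i]):
  rot[0] = xxyyyxyy$
  rot[1] = xyyyxyy$x
  rot[2] = yyyxyy$xx
  rot[3] = yyxyy$xxy
  rot[4] = yxyy$xxyy
  rot[5] = xyy$xxyyy
  rot[6] = yy$xxyyyx
  rot[7] = y$xxyyyxy
  rot[8] = $xxyyyxyy
Sorted (with $ < everything):
  sorted[0] = $xxyyyxyy  (last char: 'y')
  sorted[1] = xxyyyxyy$  (last char: '$')
  sorted[2] = xyy$xxyyy  (last char: 'y')
  sorted[3] = xyyyxyy$x  (last char: 'x')
  sorted[4] = y$xxyyyxy  (last char: 'y')
  sorted[5] = yxyy$xxyy  (last char: 'y')
  sorted[6] = yy$xxyyyx  (last char: 'x')
  sorted[7] = yyxyy$xxy  (last char: 'y')
  sorted[8] = yyyxyy$xx  (last char: 'x')
Last column: y$yxyyxyx
Original string S is at sorted index 1

Answer: y$yxyyxyx
1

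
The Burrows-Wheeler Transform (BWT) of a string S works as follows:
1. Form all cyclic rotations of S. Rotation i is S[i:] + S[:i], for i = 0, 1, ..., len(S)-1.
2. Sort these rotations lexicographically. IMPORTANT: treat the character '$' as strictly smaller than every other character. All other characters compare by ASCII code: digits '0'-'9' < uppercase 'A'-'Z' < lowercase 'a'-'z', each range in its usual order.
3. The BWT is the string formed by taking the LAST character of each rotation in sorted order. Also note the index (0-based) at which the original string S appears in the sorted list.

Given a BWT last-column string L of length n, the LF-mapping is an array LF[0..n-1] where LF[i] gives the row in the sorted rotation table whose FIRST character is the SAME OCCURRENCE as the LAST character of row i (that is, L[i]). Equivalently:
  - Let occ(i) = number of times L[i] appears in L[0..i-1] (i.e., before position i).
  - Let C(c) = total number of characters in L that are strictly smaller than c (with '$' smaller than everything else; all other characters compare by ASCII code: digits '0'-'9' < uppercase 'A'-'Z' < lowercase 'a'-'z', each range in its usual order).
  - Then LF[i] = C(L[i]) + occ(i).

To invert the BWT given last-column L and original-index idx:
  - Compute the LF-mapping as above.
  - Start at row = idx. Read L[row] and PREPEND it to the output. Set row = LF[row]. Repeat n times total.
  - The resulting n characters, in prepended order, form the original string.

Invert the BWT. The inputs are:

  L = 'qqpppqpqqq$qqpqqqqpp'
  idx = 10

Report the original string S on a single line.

LF mapping: 8 9 1 2 3 10 4 11 12 13 0 14 15 5 16 17 18 19 6 7
Walk LF starting at row 10, prepending L[row]:
  step 1: row=10, L[10]='$', prepend. Next row=LF[10]=0
  step 2: row=0, L[0]='q', prepend. Next row=LF[0]=8
  step 3: row=8, L[8]='q', prepend. Next row=LF[8]=12
  step 4: row=12, L[12]='q', prepend. Next row=LF[12]=15
  step 5: row=15, L[15]='q', prepend. Next row=LF[15]=17
  step 6: row=17, L[17]='q', prepend. Next row=LF[17]=19
  step 7: row=19, L[19]='p', prepend. Next row=LF[19]=7
  step 8: row=7, L[7]='q', prepend. Next row=LF[7]=11
  step 9: row=11, L[11]='q', prepend. Next row=LF[11]=14
  step 10: row=14, L[14]='q', prepend. Next row=LF[14]=16
  step 11: row=16, L[16]='q', prepend. Next row=LF[16]=18
  step 12: row=18, L[18]='p', prepend. Next row=LF[18]=6
  step 13: row=6, L[6]='p', prepend. Next row=LF[6]=4
  step 14: row=4, L[4]='p', prepend. Next row=LF[4]=3
  step 15: row=3, L[3]='p', prepend. Next row=LF[3]=2
  step 16: row=2, L[2]='p', prepend. Next row=LF[2]=1
  step 17: row=1, L[1]='q', prepend. Next row=LF[1]=9
  step 18: row=9, L[9]='q', prepend. Next row=LF[9]=13
  step 19: row=13, L[13]='p', prepend. Next row=LF[13]=5
  step 20: row=5, L[5]='q', prepend. Next row=LF[5]=10
Reversed output: qpqqpppppqqqqpqqqqq$

Answer: qpqqpppppqqqqpqqqqq$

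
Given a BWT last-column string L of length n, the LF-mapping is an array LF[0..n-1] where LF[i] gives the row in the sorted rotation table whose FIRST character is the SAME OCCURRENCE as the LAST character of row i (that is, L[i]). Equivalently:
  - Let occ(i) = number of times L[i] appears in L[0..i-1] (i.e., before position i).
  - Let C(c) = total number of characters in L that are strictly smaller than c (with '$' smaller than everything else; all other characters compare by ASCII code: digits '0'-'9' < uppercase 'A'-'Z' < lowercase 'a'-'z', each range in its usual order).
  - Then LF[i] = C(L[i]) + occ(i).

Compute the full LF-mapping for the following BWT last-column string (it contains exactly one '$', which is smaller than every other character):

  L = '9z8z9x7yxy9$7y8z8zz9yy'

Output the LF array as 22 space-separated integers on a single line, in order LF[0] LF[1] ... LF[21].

Char counts: '$':1, '7':2, '8':3, '9':4, 'x':2, 'y':5, 'z':5
C (first-col start): C('$')=0, C('7')=1, C('8')=3, C('9')=6, C('x')=10, C('y')=12, C('z')=17
L[0]='9': occ=0, LF[0]=C('9')+0=6+0=6
L[1]='z': occ=0, LF[1]=C('z')+0=17+0=17
L[2]='8': occ=0, LF[2]=C('8')+0=3+0=3
L[3]='z': occ=1, LF[3]=C('z')+1=17+1=18
L[4]='9': occ=1, LF[4]=C('9')+1=6+1=7
L[5]='x': occ=0, LF[5]=C('x')+0=10+0=10
L[6]='7': occ=0, LF[6]=C('7')+0=1+0=1
L[7]='y': occ=0, LF[7]=C('y')+0=12+0=12
L[8]='x': occ=1, LF[8]=C('x')+1=10+1=11
L[9]='y': occ=1, LF[9]=C('y')+1=12+1=13
L[10]='9': occ=2, LF[10]=C('9')+2=6+2=8
L[11]='$': occ=0, LF[11]=C('$')+0=0+0=0
L[12]='7': occ=1, LF[12]=C('7')+1=1+1=2
L[13]='y': occ=2, LF[13]=C('y')+2=12+2=14
L[14]='8': occ=1, LF[14]=C('8')+1=3+1=4
L[15]='z': occ=2, LF[15]=C('z')+2=17+2=19
L[16]='8': occ=2, LF[16]=C('8')+2=3+2=5
L[17]='z': occ=3, LF[17]=C('z')+3=17+3=20
L[18]='z': occ=4, LF[18]=C('z')+4=17+4=21
L[19]='9': occ=3, LF[19]=C('9')+3=6+3=9
L[20]='y': occ=3, LF[20]=C('y')+3=12+3=15
L[21]='y': occ=4, LF[21]=C('y')+4=12+4=16

Answer: 6 17 3 18 7 10 1 12 11 13 8 0 2 14 4 19 5 20 21 9 15 16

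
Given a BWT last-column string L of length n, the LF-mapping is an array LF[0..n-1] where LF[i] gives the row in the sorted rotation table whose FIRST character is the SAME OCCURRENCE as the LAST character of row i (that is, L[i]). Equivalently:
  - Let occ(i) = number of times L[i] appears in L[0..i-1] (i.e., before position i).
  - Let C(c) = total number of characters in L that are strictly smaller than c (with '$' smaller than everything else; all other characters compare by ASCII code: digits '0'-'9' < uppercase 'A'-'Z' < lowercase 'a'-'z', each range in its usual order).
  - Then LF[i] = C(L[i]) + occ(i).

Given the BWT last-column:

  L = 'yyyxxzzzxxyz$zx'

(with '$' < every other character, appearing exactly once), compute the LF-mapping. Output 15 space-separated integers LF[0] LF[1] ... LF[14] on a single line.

Answer: 6 7 8 1 2 10 11 12 3 4 9 13 0 14 5

Derivation:
Char counts: '$':1, 'x':5, 'y':4, 'z':5
C (first-col start): C('$')=0, C('x')=1, C('y')=6, C('z')=10
L[0]='y': occ=0, LF[0]=C('y')+0=6+0=6
L[1]='y': occ=1, LF[1]=C('y')+1=6+1=7
L[2]='y': occ=2, LF[2]=C('y')+2=6+2=8
L[3]='x': occ=0, LF[3]=C('x')+0=1+0=1
L[4]='x': occ=1, LF[4]=C('x')+1=1+1=2
L[5]='z': occ=0, LF[5]=C('z')+0=10+0=10
L[6]='z': occ=1, LF[6]=C('z')+1=10+1=11
L[7]='z': occ=2, LF[7]=C('z')+2=10+2=12
L[8]='x': occ=2, LF[8]=C('x')+2=1+2=3
L[9]='x': occ=3, LF[9]=C('x')+3=1+3=4
L[10]='y': occ=3, LF[10]=C('y')+3=6+3=9
L[11]='z': occ=3, LF[11]=C('z')+3=10+3=13
L[12]='$': occ=0, LF[12]=C('$')+0=0+0=0
L[13]='z': occ=4, LF[13]=C('z')+4=10+4=14
L[14]='x': occ=4, LF[14]=C('x')+4=1+4=5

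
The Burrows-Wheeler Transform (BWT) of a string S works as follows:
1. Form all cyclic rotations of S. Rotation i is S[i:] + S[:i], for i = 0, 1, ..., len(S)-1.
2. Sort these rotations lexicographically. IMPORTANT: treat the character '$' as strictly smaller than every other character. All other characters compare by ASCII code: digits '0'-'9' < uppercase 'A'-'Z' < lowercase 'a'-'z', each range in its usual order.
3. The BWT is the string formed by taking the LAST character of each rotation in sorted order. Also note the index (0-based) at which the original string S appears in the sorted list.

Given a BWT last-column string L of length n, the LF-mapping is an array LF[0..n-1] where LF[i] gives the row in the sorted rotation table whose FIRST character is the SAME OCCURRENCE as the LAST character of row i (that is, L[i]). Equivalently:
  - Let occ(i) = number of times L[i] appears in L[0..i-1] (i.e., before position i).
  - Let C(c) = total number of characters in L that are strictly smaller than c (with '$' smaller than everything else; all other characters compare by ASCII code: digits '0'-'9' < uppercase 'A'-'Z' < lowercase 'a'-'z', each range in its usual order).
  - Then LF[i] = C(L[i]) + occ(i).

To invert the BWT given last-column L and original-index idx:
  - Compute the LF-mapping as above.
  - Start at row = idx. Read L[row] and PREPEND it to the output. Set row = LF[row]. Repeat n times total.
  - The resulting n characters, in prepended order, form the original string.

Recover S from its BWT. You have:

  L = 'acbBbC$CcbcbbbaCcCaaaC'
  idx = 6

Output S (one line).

LF mapping: 7 18 12 1 13 2 0 3 19 14 20 15 16 17 8 4 21 5 9 10 11 6
Walk LF starting at row 6, prepending L[row]:
  step 1: row=6, L[6]='$', prepend. Next row=LF[6]=0
  step 2: row=0, L[0]='a', prepend. Next row=LF[0]=7
  step 3: row=7, L[7]='C', prepend. Next row=LF[7]=3
  step 4: row=3, L[3]='B', prepend. Next row=LF[3]=1
  step 5: row=1, L[1]='c', prepend. Next row=LF[1]=18
  step 6: row=18, L[18]='a', prepend. Next row=LF[18]=9
  step 7: row=9, L[9]='b', prepend. Next row=LF[9]=14
  step 8: row=14, L[14]='a', prepend. Next row=LF[14]=8
  step 9: row=8, L[8]='c', prepend. Next row=LF[8]=19
  step 10: row=19, L[19]='a', prepend. Next row=LF[19]=10
  step 11: row=10, L[10]='c', prepend. Next row=LF[10]=20
  step 12: row=20, L[20]='a', prepend. Next row=LF[20]=11
  step 13: row=11, L[11]='b', prepend. Next row=LF[11]=15
  step 14: row=15, L[15]='C', prepend. Next row=LF[15]=4
  step 15: row=4, L[4]='b', prepend. Next row=LF[4]=13
  step 16: row=13, L[13]='b', prepend. Next row=LF[13]=17
  step 17: row=17, L[17]='C', prepend. Next row=LF[17]=5
  step 18: row=5, L[5]='C', prepend. Next row=LF[5]=2
  step 19: row=2, L[2]='b', prepend. Next row=LF[2]=12
  step 20: row=12, L[12]='b', prepend. Next row=LF[12]=16
  step 21: row=16, L[16]='c', prepend. Next row=LF[16]=21
  step 22: row=21, L[21]='C', prepend. Next row=LF[21]=6
Reversed output: CcbbCCbbCbacacabacBCa$

Answer: CcbbCCbbCbacacabacBCa$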